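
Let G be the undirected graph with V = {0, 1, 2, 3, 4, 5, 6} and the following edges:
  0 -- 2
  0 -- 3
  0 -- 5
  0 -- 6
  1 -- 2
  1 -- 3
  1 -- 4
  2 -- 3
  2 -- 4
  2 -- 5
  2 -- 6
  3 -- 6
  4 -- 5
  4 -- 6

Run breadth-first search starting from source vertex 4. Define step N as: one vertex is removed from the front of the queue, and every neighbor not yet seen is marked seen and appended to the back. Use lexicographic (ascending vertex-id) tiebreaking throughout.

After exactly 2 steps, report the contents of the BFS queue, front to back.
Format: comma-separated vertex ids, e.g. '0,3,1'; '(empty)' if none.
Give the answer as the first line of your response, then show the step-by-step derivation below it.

2,5,6,3

step 1: dequeue 4; queue=[1,2,5,6]; order=4
step 2: dequeue 1; queue=[2,5,6,3]; order=4,1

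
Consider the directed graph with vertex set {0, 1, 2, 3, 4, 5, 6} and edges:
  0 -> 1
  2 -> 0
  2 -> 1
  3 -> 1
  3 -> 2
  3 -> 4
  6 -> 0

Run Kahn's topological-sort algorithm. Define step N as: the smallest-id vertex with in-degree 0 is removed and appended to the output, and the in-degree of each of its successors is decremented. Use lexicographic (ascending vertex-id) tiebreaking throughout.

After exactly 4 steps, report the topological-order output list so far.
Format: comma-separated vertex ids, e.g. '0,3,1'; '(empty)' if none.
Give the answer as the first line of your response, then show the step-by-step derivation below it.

3,2,4,5

step 1: output 3; order=[3]; indeg=(2,2,0,0,0,0,0)
step 2: output 2; order=[3,2]; indeg=(1,1,0,0,0,0,0)
step 3: output 4; order=[3,2,4]; indeg=(1,1,0,0,0,0,0)
step 4: output 5; order=[3,2,4,5]; indeg=(1,1,0,0,0,0,0)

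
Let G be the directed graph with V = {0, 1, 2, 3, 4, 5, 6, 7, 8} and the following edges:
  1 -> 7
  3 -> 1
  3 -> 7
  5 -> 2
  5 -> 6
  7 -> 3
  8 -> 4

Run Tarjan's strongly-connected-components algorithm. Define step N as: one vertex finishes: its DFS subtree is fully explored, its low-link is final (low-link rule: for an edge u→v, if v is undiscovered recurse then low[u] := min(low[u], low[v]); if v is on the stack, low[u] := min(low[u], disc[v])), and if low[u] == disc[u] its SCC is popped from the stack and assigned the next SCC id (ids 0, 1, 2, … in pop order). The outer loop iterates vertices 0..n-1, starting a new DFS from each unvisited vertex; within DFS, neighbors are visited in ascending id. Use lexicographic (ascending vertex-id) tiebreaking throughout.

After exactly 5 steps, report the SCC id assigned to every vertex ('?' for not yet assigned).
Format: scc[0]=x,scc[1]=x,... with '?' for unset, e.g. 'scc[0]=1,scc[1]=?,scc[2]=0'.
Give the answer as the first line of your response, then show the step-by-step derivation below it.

scc[0]=0,scc[1]=1,scc[2]=2,scc[3]=1,scc[4]=?,scc[5]=?,scc[6]=?,scc[7]=1,scc[8]=?

step 1: low=(low[0]=0,low[1]=?,low[2]=?,low[3]=?,low[4]=?,low[5]=?,low[6]=?,low[7]=?,low[8]=?); scc=(scc[0]=0,scc[1]=?,scc[2]=?,scc[3]=?,scc[4]=?,scc[5]=?,scc[6]=?,scc[7]=?,scc[8]=?)
step 2: low=(low[0]=0,low[1]=1,low[2]=?,low[3]=1,low[4]=?,low[5]=?,low[6]=?,low[7]=2,low[8]=?); scc=(scc[0]=0,scc[1]=?,scc[2]=?,scc[3]=?,scc[4]=?,scc[5]=?,scc[6]=?,scc[7]=?,scc[8]=?)
step 3: low=(low[0]=0,low[1]=1,low[2]=?,low[3]=1,low[4]=?,low[5]=?,low[6]=?,low[7]=1,low[8]=?); scc=(scc[0]=0,scc[1]=?,scc[2]=?,scc[3]=?,scc[4]=?,scc[5]=?,scc[6]=?,scc[7]=?,scc[8]=?)
step 4: low=(low[0]=0,low[1]=1,low[2]=?,low[3]=1,low[4]=?,low[5]=?,low[6]=?,low[7]=1,low[8]=?); scc=(scc[0]=0,scc[1]=1,scc[2]=?,scc[3]=1,scc[4]=?,scc[5]=?,scc[6]=?,scc[7]=1,scc[8]=?)
step 5: low=(low[0]=0,low[1]=1,low[2]=4,low[3]=1,low[4]=?,low[5]=?,low[6]=?,low[7]=1,low[8]=?); scc=(scc[0]=0,scc[1]=1,scc[2]=2,scc[3]=1,scc[4]=?,scc[5]=?,scc[6]=?,scc[7]=1,scc[8]=?)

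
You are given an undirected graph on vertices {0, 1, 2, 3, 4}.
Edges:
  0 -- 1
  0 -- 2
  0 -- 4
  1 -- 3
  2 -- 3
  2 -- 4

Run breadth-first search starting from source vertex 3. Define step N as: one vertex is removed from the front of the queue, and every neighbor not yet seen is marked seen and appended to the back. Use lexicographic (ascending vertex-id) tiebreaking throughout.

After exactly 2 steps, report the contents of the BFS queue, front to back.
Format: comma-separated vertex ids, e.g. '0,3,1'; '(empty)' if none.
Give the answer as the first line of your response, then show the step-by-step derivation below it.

2,0

step 1: dequeue 3; queue=[1,2]; order=3
step 2: dequeue 1; queue=[2,0]; order=3,1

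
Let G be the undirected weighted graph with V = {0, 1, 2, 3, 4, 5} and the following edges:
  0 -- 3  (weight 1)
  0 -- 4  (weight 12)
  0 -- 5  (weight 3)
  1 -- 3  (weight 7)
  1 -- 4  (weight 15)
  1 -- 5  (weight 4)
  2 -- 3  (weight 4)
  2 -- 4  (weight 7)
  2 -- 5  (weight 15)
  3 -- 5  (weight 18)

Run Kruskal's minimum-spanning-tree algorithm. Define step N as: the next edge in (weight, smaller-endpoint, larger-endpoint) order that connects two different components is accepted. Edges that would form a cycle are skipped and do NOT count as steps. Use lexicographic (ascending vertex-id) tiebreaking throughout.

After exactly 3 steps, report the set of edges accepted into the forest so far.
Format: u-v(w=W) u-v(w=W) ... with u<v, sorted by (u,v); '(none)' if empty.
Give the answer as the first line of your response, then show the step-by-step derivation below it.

0-3(w=1) 0-5(w=3) 1-5(w=4)

step 1: add edge 0-3 (w=1); MST = {0-3(w=1)}
step 2: add edge 0-5 (w=3); MST = {0-3(w=1) 0-5(w=3)}
step 3: add edge 1-5 (w=4); MST = {0-3(w=1) 0-5(w=3) 1-5(w=4)}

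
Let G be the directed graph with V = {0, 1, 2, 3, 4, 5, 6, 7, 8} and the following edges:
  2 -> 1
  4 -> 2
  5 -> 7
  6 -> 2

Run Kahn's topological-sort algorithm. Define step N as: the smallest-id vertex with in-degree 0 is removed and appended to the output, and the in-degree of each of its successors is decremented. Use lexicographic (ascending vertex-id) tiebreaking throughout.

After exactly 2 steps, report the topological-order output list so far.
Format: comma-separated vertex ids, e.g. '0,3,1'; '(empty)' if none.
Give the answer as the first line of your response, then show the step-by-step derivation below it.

0,3

step 1: output 0; order=[0]; indeg=(0,1,2,0,0,0,0,1,0)
step 2: output 3; order=[0,3]; indeg=(0,1,2,0,0,0,0,1,0)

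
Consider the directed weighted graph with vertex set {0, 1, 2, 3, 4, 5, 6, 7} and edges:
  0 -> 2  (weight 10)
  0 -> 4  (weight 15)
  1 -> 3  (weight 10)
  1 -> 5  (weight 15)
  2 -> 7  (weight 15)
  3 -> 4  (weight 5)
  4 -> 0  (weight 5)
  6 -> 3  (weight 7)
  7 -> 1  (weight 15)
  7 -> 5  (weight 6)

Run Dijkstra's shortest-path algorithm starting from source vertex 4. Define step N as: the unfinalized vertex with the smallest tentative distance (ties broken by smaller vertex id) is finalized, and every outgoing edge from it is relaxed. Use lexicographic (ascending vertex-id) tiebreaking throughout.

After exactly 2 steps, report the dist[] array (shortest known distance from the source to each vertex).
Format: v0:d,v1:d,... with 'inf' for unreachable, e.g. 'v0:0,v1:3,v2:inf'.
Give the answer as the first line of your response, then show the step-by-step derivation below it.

v0:5,v1:inf,v2:15,v3:inf,v4:0,v5:inf,v6:inf,v7:inf

step 1: dist = v0:5,v1:inf,v2:inf,v3:inf,v4:0,v5:inf,v6:inf,v7:inf
step 2: dist = v0:5,v1:inf,v2:15,v3:inf,v4:0,v5:inf,v6:inf,v7:inf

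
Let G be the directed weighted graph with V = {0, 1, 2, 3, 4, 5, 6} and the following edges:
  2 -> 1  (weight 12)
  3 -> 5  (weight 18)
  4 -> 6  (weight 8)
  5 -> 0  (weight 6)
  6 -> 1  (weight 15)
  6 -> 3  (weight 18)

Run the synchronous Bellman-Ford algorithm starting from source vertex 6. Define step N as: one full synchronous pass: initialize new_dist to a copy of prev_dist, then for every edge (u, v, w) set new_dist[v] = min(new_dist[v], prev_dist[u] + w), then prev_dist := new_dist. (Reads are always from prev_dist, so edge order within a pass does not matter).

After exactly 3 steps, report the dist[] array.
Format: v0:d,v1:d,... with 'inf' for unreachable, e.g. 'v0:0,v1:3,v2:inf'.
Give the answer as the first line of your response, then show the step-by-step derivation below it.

v0:42,v1:15,v2:inf,v3:18,v4:inf,v5:36,v6:0

step 1: dist = v0:inf,v1:15,v2:inf,v3:18,v4:inf,v5:inf,v6:0
step 2: dist = v0:inf,v1:15,v2:inf,v3:18,v4:inf,v5:36,v6:0
step 3: dist = v0:42,v1:15,v2:inf,v3:18,v4:inf,v5:36,v6:0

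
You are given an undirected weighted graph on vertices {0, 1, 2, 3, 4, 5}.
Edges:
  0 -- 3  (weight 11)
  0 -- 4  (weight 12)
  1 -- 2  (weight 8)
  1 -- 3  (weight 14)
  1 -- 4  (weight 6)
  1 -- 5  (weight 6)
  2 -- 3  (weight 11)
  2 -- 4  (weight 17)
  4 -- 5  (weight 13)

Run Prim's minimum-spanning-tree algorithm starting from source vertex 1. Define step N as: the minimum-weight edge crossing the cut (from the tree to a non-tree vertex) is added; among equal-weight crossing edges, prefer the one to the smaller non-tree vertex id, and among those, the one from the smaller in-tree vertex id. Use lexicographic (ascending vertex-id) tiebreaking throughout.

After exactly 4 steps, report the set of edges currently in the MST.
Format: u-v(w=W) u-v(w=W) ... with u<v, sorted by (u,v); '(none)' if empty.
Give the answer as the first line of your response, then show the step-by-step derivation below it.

1-2(w=8) 1-4(w=6) 1-5(w=6) 2-3(w=11)

step 1: add edge 1-4 (w=6); MST = {1-4(w=6)}
step 2: add edge 1-5 (w=6); MST = {1-4(w=6) 1-5(w=6)}
step 3: add edge 1-2 (w=8); MST = {1-2(w=8) 1-4(w=6) 1-5(w=6)}
step 4: add edge 2-3 (w=11); MST = {1-2(w=8) 1-4(w=6) 1-5(w=6) 2-3(w=11)}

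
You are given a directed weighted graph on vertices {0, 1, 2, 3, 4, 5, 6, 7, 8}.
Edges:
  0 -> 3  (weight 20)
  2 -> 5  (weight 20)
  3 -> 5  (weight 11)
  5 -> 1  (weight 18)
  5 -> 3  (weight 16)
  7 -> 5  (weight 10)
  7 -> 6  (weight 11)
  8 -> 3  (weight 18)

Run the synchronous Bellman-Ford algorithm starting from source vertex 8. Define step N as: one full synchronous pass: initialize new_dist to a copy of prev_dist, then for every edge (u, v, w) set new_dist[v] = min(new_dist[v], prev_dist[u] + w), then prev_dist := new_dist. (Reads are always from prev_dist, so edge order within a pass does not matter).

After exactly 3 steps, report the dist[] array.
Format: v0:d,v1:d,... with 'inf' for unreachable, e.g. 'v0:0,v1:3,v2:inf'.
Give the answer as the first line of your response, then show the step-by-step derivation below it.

v0:inf,v1:47,v2:inf,v3:18,v4:inf,v5:29,v6:inf,v7:inf,v8:0

step 1: dist = v0:inf,v1:inf,v2:inf,v3:18,v4:inf,v5:inf,v6:inf,v7:inf,v8:0
step 2: dist = v0:inf,v1:inf,v2:inf,v3:18,v4:inf,v5:29,v6:inf,v7:inf,v8:0
step 3: dist = v0:inf,v1:47,v2:inf,v3:18,v4:inf,v5:29,v6:inf,v7:inf,v8:0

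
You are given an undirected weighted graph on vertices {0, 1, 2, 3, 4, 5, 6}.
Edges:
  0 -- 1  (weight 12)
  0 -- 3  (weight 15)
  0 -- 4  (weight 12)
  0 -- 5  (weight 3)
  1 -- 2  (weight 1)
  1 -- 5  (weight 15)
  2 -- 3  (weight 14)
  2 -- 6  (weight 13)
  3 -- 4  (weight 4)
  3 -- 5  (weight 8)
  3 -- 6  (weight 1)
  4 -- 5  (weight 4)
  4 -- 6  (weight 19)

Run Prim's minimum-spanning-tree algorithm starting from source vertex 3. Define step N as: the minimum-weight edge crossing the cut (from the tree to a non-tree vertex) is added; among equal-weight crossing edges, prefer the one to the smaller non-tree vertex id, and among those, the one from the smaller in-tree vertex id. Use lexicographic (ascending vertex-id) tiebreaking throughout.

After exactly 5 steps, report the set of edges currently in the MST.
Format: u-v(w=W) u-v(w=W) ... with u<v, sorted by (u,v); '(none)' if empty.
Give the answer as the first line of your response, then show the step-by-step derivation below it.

0-1(w=12) 0-5(w=3) 3-4(w=4) 3-6(w=1) 4-5(w=4)

step 1: add edge 3-6 (w=1); MST = {3-6(w=1)}
step 2: add edge 3-4 (w=4); MST = {3-4(w=4) 3-6(w=1)}
step 3: add edge 4-5 (w=4); MST = {3-4(w=4) 3-6(w=1) 4-5(w=4)}
step 4: add edge 0-5 (w=3); MST = {0-5(w=3) 3-4(w=4) 3-6(w=1) 4-5(w=4)}
step 5: add edge 0-1 (w=12); MST = {0-1(w=12) 0-5(w=3) 3-4(w=4) 3-6(w=1) 4-5(w=4)}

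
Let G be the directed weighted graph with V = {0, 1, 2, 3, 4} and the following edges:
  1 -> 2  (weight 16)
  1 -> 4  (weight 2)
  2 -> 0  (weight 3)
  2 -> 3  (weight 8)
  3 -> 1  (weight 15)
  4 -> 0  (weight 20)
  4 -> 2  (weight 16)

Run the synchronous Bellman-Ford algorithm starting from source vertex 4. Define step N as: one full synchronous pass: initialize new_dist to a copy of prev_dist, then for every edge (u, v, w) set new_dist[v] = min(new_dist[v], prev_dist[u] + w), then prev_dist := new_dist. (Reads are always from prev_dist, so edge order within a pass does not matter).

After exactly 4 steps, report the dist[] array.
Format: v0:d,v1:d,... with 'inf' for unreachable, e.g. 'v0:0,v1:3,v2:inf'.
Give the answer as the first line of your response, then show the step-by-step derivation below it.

v0:19,v1:39,v2:16,v3:24,v4:0

step 1: dist = v0:20,v1:inf,v2:16,v3:inf,v4:0
step 2: dist = v0:19,v1:inf,v2:16,v3:24,v4:0
step 3: dist = v0:19,v1:39,v2:16,v3:24,v4:0
step 4: dist = v0:19,v1:39,v2:16,v3:24,v4:0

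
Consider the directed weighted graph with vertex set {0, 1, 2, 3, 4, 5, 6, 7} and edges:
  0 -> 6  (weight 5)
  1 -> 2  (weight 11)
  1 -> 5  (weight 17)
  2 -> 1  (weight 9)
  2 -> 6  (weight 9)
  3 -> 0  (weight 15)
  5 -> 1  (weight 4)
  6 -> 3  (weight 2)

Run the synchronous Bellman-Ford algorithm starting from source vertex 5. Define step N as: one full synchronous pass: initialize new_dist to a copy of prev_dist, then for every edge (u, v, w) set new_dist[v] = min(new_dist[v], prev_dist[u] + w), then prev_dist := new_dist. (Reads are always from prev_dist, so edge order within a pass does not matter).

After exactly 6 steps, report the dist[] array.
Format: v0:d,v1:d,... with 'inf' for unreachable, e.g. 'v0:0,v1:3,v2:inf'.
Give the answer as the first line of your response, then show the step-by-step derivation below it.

v0:41,v1:4,v2:15,v3:26,v4:inf,v5:0,v6:24,v7:inf

step 1: dist = v0:inf,v1:4,v2:inf,v3:inf,v4:inf,v5:0,v6:inf,v7:inf
step 2: dist = v0:inf,v1:4,v2:15,v3:inf,v4:inf,v5:0,v6:inf,v7:inf
step 3: dist = v0:inf,v1:4,v2:15,v3:inf,v4:inf,v5:0,v6:24,v7:inf
step 4: dist = v0:inf,v1:4,v2:15,v3:26,v4:inf,v5:0,v6:24,v7:inf
step 5: dist = v0:41,v1:4,v2:15,v3:26,v4:inf,v5:0,v6:24,v7:inf
step 6: dist = v0:41,v1:4,v2:15,v3:26,v4:inf,v5:0,v6:24,v7:inf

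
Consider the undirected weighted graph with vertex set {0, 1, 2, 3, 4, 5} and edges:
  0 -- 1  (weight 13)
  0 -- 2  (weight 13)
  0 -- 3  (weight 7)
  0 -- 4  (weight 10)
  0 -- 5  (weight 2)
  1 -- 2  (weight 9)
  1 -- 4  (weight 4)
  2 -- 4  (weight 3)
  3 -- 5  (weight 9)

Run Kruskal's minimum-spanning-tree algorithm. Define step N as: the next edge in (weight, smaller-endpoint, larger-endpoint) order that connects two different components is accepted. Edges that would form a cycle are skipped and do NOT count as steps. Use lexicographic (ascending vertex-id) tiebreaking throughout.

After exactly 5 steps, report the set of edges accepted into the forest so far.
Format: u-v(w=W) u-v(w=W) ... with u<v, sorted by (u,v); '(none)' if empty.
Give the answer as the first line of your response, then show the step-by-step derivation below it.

0-3(w=7) 0-4(w=10) 0-5(w=2) 1-4(w=4) 2-4(w=3)

step 1: add edge 0-5 (w=2); MST = {0-5(w=2)}
step 2: add edge 2-4 (w=3); MST = {0-5(w=2) 2-4(w=3)}
step 3: add edge 1-4 (w=4); MST = {0-5(w=2) 1-4(w=4) 2-4(w=3)}
step 4: add edge 0-3 (w=7); MST = {0-3(w=7) 0-5(w=2) 1-4(w=4) 2-4(w=3)}
step 5: add edge 0-4 (w=10); MST = {0-3(w=7) 0-4(w=10) 0-5(w=2) 1-4(w=4) 2-4(w=3)}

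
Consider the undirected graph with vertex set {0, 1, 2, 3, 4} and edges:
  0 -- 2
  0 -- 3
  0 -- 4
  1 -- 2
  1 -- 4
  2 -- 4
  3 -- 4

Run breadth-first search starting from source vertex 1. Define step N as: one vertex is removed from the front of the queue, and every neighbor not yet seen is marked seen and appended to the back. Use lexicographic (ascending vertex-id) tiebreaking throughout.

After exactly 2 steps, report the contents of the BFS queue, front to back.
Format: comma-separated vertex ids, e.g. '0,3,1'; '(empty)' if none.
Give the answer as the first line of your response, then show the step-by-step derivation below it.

4,0

step 1: dequeue 1; queue=[2,4]; order=1
step 2: dequeue 2; queue=[4,0]; order=1,2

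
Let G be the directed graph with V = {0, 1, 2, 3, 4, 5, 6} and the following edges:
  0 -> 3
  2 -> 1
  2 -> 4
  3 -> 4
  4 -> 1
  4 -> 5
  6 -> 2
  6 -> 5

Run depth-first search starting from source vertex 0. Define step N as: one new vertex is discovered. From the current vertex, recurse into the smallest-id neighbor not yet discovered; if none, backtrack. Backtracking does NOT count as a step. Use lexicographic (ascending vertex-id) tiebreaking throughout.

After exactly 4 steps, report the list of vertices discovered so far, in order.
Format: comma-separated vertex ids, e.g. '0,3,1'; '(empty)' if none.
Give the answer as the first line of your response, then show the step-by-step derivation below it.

0,3,4,1

step 1: discover 0; path=0; order=0
step 2: discover 3; path=0>3; order=0,3
step 3: discover 4; path=0>3>4; order=0,3,4
step 4: discover 1; path=0>3>4>1; order=0,3,4,1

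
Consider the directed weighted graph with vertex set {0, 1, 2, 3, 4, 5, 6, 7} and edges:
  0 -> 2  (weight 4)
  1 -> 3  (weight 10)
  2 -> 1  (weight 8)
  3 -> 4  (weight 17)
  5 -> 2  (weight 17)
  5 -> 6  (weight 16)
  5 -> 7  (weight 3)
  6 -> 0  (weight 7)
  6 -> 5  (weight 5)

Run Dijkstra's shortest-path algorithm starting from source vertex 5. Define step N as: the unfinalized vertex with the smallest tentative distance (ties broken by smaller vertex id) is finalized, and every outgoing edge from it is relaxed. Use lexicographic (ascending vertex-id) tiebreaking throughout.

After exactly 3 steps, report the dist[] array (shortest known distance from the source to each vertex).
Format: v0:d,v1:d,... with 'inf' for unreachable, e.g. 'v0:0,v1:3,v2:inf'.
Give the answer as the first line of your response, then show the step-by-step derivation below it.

v0:23,v1:inf,v2:17,v3:inf,v4:inf,v5:0,v6:16,v7:3

step 1: dist = v0:inf,v1:inf,v2:17,v3:inf,v4:inf,v5:0,v6:16,v7:3
step 2: dist = v0:inf,v1:inf,v2:17,v3:inf,v4:inf,v5:0,v6:16,v7:3
step 3: dist = v0:23,v1:inf,v2:17,v3:inf,v4:inf,v5:0,v6:16,v7:3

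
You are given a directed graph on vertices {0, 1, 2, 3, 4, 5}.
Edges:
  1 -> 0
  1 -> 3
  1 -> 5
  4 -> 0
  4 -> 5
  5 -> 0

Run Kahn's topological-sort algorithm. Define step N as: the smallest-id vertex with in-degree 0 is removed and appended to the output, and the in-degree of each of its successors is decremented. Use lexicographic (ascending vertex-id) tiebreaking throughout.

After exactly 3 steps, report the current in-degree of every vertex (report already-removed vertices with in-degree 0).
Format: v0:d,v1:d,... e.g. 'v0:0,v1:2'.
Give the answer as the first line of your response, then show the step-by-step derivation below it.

v0:2,v1:0,v2:0,v3:0,v4:0,v5:1

step 1: output 1; order=[1]; indeg=(2,0,0,0,0,1)
step 2: output 2; order=[1,2]; indeg=(2,0,0,0,0,1)
step 3: output 3; order=[1,2,3]; indeg=(2,0,0,0,0,1)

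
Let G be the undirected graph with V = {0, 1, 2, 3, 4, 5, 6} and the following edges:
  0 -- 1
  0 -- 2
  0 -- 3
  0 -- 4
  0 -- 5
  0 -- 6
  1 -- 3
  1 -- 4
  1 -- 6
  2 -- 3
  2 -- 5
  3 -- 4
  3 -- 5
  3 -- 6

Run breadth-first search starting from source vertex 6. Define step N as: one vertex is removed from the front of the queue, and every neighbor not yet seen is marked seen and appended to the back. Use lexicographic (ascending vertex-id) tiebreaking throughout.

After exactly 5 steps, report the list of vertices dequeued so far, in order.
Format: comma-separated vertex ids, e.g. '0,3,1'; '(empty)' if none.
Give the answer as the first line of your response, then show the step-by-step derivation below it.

6,0,1,3,2

step 1: dequeue 6; queue=[0,1,3]; order=6
step 2: dequeue 0; queue=[1,3,2,4,5]; order=6,0
step 3: dequeue 1; queue=[3,2,4,5]; order=6,0,1
step 4: dequeue 3; queue=[2,4,5]; order=6,0,1,3
step 5: dequeue 2; queue=[4,5]; order=6,0,1,3,2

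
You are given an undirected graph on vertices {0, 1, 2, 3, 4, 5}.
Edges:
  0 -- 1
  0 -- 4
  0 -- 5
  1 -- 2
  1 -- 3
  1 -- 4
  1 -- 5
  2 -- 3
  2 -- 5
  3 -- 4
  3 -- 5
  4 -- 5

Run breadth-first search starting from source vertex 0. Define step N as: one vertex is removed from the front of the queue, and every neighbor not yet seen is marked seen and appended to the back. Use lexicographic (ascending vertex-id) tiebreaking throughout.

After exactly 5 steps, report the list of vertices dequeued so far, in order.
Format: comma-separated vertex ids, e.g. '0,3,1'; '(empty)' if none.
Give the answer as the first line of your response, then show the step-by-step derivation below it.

0,1,4,5,2

step 1: dequeue 0; queue=[1,4,5]; order=0
step 2: dequeue 1; queue=[4,5,2,3]; order=0,1
step 3: dequeue 4; queue=[5,2,3]; order=0,1,4
step 4: dequeue 5; queue=[2,3]; order=0,1,4,5
step 5: dequeue 2; queue=[3]; order=0,1,4,5,2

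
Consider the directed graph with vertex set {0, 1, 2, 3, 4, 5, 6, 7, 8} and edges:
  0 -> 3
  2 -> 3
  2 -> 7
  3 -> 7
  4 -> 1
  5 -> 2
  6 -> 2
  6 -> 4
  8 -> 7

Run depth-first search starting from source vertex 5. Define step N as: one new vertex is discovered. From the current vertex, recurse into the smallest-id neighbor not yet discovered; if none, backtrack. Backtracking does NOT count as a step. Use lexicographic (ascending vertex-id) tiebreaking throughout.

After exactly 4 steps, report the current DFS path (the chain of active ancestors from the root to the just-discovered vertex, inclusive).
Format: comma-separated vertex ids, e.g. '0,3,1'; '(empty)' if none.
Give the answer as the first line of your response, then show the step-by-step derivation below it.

5,2,3,7

step 1: discover 5; path=5; order=5
step 2: discover 2; path=5>2; order=5,2
step 3: discover 3; path=5>2>3; order=5,2,3
step 4: discover 7; path=5>2>3>7; order=5,2,3,7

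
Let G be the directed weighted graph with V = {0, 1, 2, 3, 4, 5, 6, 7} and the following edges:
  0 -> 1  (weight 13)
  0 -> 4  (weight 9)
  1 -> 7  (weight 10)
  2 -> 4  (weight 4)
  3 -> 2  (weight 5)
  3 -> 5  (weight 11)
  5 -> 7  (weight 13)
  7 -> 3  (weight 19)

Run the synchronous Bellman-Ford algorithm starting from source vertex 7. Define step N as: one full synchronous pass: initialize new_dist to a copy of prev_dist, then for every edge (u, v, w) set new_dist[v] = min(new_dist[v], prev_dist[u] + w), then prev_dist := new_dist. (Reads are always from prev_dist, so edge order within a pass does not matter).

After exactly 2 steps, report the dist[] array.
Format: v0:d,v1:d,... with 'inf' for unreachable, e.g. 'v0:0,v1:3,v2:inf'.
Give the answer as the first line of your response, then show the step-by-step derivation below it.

v0:inf,v1:inf,v2:24,v3:19,v4:inf,v5:30,v6:inf,v7:0

step 1: dist = v0:inf,v1:inf,v2:inf,v3:19,v4:inf,v5:inf,v6:inf,v7:0
step 2: dist = v0:inf,v1:inf,v2:24,v3:19,v4:inf,v5:30,v6:inf,v7:0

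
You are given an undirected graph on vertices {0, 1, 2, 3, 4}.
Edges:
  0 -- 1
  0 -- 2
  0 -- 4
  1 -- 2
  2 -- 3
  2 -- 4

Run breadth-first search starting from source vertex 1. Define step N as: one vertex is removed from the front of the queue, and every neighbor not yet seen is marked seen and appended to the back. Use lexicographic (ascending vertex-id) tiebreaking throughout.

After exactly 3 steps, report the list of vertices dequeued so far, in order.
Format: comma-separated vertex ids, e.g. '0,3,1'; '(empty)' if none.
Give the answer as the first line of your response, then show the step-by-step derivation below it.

1,0,2

step 1: dequeue 1; queue=[0,2]; order=1
step 2: dequeue 0; queue=[2,4]; order=1,0
step 3: dequeue 2; queue=[4,3]; order=1,0,2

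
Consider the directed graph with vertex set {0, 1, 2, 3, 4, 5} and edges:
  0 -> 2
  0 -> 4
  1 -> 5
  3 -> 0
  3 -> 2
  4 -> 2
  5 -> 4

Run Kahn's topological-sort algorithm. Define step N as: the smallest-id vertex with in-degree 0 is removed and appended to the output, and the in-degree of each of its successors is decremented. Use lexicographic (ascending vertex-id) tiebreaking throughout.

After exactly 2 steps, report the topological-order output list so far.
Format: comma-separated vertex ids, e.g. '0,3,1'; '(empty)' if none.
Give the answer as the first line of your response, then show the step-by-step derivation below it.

1,3

step 1: output 1; order=[1]; indeg=(1,0,3,0,2,0)
step 2: output 3; order=[1,3]; indeg=(0,0,2,0,2,0)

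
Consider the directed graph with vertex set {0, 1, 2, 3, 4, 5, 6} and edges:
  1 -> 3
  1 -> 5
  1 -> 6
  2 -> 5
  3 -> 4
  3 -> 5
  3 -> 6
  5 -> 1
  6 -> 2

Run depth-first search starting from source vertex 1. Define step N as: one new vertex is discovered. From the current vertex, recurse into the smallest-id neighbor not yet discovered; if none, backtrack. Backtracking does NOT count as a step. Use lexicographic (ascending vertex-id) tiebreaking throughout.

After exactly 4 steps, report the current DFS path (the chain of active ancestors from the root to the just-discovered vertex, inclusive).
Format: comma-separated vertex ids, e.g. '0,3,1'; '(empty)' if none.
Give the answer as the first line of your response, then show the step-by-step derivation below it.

1,3,5

step 1: discover 1; path=1; order=1
step 2: discover 3; path=1>3; order=1,3
step 3: discover 4; path=1>3>4; order=1,3,4
step 4: discover 5; path=1>3>5; order=1,3,4,5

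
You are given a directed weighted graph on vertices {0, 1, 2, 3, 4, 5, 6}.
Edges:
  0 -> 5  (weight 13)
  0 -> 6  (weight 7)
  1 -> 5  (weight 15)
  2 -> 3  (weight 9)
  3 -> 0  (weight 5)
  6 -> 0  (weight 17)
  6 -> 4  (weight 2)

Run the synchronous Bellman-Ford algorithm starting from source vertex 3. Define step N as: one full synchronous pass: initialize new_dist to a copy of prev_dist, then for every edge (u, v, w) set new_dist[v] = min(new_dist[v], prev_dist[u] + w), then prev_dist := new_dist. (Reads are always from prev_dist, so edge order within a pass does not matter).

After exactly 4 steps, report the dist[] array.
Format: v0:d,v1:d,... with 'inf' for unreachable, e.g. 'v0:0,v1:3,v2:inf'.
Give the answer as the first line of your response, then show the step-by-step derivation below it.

v0:5,v1:inf,v2:inf,v3:0,v4:14,v5:18,v6:12

step 1: dist = v0:5,v1:inf,v2:inf,v3:0,v4:inf,v5:inf,v6:inf
step 2: dist = v0:5,v1:inf,v2:inf,v3:0,v4:inf,v5:18,v6:12
step 3: dist = v0:5,v1:inf,v2:inf,v3:0,v4:14,v5:18,v6:12
step 4: dist = v0:5,v1:inf,v2:inf,v3:0,v4:14,v5:18,v6:12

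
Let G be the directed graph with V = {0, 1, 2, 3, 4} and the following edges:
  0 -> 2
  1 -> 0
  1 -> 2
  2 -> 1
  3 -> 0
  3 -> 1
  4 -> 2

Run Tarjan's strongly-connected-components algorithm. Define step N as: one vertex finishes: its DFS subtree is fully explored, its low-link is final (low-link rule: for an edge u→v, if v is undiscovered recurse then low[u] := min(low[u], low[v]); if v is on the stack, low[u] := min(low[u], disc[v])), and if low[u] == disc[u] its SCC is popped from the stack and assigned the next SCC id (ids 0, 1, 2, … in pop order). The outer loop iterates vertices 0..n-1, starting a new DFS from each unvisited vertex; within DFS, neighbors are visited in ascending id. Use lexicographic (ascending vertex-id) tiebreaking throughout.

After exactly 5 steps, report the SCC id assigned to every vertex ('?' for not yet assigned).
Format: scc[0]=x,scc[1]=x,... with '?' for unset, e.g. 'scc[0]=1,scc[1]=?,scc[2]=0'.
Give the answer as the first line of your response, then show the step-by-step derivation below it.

scc[0]=0,scc[1]=0,scc[2]=0,scc[3]=1,scc[4]=2

step 1: low=(low[0]=0,low[1]=0,low[2]=1,low[3]=?,low[4]=?); scc=(scc[0]=?,scc[1]=?,scc[2]=?,scc[3]=?,scc[4]=?)
step 2: low=(low[0]=0,low[1]=0,low[2]=0,low[3]=?,low[4]=?); scc=(scc[0]=?,scc[1]=?,scc[2]=?,scc[3]=?,scc[4]=?)
step 3: low=(low[0]=0,low[1]=0,low[2]=0,low[3]=?,low[4]=?); scc=(scc[0]=0,scc[1]=0,scc[2]=0,scc[3]=?,scc[4]=?)
step 4: low=(low[0]=0,low[1]=0,low[2]=0,low[3]=3,low[4]=?); scc=(scc[0]=0,scc[1]=0,scc[2]=0,scc[3]=1,scc[4]=?)
step 5: low=(low[0]=0,low[1]=0,low[2]=0,low[3]=3,low[4]=4); scc=(scc[0]=0,scc[1]=0,scc[2]=0,scc[3]=1,scc[4]=2)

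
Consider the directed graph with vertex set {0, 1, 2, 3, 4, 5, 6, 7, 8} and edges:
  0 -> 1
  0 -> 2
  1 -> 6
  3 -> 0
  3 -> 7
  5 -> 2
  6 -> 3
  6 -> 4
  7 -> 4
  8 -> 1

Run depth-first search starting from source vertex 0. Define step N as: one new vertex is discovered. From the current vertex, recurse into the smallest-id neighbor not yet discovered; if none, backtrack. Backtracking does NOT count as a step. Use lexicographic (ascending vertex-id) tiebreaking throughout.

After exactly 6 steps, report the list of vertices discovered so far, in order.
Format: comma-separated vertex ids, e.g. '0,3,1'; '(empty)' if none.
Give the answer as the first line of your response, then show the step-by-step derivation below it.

0,1,6,3,7,4

step 1: discover 0; path=0; order=0
step 2: discover 1; path=0>1; order=0,1
step 3: discover 6; path=0>1>6; order=0,1,6
step 4: discover 3; path=0>1>6>3; order=0,1,6,3
step 5: discover 7; path=0>1>6>3>7; order=0,1,6,3,7
step 6: discover 4; path=0>1>6>3>7>4; order=0,1,6,3,7,4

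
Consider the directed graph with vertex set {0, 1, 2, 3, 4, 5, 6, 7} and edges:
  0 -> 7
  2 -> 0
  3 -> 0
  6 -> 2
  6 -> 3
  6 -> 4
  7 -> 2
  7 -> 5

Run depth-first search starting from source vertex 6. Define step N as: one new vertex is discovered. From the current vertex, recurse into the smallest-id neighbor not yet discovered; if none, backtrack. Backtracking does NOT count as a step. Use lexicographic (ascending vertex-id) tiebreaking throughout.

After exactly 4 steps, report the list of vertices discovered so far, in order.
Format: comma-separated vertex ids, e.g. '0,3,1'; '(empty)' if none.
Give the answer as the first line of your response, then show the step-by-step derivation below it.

6,2,0,7

step 1: discover 6; path=6; order=6
step 2: discover 2; path=6>2; order=6,2
step 3: discover 0; path=6>2>0; order=6,2,0
step 4: discover 7; path=6>2>0>7; order=6,2,0,7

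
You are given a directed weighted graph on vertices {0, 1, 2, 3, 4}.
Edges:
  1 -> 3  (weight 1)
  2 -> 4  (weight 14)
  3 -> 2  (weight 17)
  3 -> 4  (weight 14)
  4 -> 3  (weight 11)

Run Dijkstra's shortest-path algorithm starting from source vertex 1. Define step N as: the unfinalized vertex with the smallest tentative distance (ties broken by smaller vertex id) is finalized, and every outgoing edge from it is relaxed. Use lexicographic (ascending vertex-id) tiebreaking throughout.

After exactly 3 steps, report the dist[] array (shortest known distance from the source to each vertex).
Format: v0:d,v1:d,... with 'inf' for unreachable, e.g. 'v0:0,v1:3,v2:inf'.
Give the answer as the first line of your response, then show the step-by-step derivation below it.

v0:inf,v1:0,v2:18,v3:1,v4:15

step 1: dist = v0:inf,v1:0,v2:inf,v3:1,v4:inf
step 2: dist = v0:inf,v1:0,v2:18,v3:1,v4:15
step 3: dist = v0:inf,v1:0,v2:18,v3:1,v4:15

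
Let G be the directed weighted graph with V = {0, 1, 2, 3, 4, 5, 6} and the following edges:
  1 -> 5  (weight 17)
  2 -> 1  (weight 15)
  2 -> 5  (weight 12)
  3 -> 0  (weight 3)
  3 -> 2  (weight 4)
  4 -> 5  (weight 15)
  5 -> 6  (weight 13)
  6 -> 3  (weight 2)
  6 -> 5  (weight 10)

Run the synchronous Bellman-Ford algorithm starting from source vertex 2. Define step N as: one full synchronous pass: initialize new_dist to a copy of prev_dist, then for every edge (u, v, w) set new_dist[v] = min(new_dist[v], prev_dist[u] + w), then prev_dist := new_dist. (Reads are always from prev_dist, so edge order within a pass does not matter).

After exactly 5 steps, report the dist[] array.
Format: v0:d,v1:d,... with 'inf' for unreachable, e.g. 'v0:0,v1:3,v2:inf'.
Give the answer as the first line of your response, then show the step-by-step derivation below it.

v0:30,v1:15,v2:0,v3:27,v4:inf,v5:12,v6:25

step 1: dist = v0:inf,v1:15,v2:0,v3:inf,v4:inf,v5:12,v6:inf
step 2: dist = v0:inf,v1:15,v2:0,v3:inf,v4:inf,v5:12,v6:25
step 3: dist = v0:inf,v1:15,v2:0,v3:27,v4:inf,v5:12,v6:25
step 4: dist = v0:30,v1:15,v2:0,v3:27,v4:inf,v5:12,v6:25
step 5: dist = v0:30,v1:15,v2:0,v3:27,v4:inf,v5:12,v6:25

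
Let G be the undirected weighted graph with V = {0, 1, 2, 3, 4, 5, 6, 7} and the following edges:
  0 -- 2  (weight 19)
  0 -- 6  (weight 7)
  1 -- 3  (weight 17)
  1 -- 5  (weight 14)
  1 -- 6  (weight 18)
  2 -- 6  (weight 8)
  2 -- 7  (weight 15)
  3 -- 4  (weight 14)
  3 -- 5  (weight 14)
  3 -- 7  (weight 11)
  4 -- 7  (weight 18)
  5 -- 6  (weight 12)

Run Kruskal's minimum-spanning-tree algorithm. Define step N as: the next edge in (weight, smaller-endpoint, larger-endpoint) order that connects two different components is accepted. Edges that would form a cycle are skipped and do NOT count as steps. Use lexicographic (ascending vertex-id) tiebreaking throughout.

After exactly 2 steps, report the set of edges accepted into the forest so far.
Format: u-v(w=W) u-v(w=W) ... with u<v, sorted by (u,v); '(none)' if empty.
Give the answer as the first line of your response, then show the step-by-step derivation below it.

0-6(w=7) 2-6(w=8)

step 1: add edge 0-6 (w=7); MST = {0-6(w=7)}
step 2: add edge 2-6 (w=8); MST = {0-6(w=7) 2-6(w=8)}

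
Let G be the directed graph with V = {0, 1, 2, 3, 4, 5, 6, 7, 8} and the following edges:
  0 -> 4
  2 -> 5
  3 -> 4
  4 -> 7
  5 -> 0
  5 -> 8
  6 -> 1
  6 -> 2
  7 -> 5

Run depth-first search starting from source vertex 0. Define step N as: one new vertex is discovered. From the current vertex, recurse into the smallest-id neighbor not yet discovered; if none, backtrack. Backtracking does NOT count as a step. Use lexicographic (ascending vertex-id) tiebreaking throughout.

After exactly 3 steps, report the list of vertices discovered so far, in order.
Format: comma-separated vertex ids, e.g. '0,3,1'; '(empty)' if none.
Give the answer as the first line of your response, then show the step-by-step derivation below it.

0,4,7

step 1: discover 0; path=0; order=0
step 2: discover 4; path=0>4; order=0,4
step 3: discover 7; path=0>4>7; order=0,4,7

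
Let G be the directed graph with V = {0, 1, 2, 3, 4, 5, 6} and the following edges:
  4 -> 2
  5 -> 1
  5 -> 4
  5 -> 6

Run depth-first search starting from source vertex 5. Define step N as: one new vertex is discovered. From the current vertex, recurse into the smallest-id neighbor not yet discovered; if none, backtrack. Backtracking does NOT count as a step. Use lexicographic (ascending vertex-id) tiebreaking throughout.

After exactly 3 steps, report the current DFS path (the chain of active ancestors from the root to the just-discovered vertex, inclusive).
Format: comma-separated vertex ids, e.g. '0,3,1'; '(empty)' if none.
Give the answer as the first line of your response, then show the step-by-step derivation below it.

5,4

step 1: discover 5; path=5; order=5
step 2: discover 1; path=5>1; order=5,1
step 3: discover 4; path=5>4; order=5,1,4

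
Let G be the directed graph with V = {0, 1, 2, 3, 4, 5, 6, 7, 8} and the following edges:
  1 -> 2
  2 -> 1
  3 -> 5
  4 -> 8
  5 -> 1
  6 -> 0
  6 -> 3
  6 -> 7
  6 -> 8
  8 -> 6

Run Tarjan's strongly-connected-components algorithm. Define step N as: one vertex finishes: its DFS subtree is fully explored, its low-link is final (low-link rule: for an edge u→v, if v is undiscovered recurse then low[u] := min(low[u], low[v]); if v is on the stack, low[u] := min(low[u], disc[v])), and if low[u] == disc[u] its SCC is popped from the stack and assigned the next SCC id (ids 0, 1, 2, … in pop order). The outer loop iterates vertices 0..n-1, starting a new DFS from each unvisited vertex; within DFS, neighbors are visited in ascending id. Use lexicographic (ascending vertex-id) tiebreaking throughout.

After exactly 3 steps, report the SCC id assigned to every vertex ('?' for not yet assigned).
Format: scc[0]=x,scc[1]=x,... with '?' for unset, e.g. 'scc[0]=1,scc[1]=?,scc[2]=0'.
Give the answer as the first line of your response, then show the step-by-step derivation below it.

scc[0]=0,scc[1]=1,scc[2]=1,scc[3]=?,scc[4]=?,scc[5]=?,scc[6]=?,scc[7]=?,scc[8]=?

step 1: low=(low[0]=0,low[1]=?,low[2]=?,low[3]=?,low[4]=?,low[5]=?,low[6]=?,low[7]=?,low[8]=?); scc=(scc[0]=0,scc[1]=?,scc[2]=?,scc[3]=?,scc[4]=?,scc[5]=?,scc[6]=?,scc[7]=?,scc[8]=?)
step 2: low=(low[0]=0,low[1]=1,low[2]=1,low[3]=?,low[4]=?,low[5]=?,low[6]=?,low[7]=?,low[8]=?); scc=(scc[0]=0,scc[1]=?,scc[2]=?,scc[3]=?,scc[4]=?,scc[5]=?,scc[6]=?,scc[7]=?,scc[8]=?)
step 3: low=(low[0]=0,low[1]=1,low[2]=1,low[3]=?,low[4]=?,low[5]=?,low[6]=?,low[7]=?,low[8]=?); scc=(scc[0]=0,scc[1]=1,scc[2]=1,scc[3]=?,scc[4]=?,scc[5]=?,scc[6]=?,scc[7]=?,scc[8]=?)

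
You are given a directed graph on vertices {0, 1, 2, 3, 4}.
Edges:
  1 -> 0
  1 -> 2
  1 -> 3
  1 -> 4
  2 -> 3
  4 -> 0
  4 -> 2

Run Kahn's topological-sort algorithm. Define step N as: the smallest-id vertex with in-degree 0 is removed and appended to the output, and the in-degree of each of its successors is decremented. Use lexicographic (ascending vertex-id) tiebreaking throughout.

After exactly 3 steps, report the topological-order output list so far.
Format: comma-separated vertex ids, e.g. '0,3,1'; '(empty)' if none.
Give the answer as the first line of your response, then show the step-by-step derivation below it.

1,4,0

step 1: output 1; order=[1]; indeg=(1,0,1,1,0)
step 2: output 4; order=[1,4]; indeg=(0,0,0,1,0)
step 3: output 0; order=[1,4,0]; indeg=(0,0,0,1,0)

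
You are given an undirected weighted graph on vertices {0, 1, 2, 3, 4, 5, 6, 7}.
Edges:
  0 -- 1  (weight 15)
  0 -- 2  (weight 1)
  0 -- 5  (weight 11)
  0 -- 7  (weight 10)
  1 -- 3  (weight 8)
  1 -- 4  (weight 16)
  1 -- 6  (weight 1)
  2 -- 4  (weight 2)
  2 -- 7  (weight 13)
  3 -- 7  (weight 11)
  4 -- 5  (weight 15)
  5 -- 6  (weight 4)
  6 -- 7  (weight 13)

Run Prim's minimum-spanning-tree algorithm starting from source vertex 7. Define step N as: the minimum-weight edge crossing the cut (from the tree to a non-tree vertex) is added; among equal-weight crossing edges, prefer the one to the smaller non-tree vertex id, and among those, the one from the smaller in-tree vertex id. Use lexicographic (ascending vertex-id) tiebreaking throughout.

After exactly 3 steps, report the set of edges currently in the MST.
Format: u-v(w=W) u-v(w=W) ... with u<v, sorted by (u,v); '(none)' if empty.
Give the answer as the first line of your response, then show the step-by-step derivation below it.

0-2(w=1) 0-7(w=10) 2-4(w=2)

step 1: add edge 0-7 (w=10); MST = {0-7(w=10)}
step 2: add edge 0-2 (w=1); MST = {0-2(w=1) 0-7(w=10)}
step 3: add edge 2-4 (w=2); MST = {0-2(w=1) 0-7(w=10) 2-4(w=2)}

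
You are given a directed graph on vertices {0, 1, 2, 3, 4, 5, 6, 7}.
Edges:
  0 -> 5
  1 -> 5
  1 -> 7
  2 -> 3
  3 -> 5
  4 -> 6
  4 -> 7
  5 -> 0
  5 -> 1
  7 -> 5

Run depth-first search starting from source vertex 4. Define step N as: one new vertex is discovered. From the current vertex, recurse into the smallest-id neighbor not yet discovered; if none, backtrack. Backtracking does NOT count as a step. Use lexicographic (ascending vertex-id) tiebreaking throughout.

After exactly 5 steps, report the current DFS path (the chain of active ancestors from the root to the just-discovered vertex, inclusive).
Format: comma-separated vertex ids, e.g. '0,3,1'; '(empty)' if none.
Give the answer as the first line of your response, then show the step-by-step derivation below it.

4,7,5,0

step 1: discover 4; path=4; order=4
step 2: discover 6; path=4>6; order=4,6
step 3: discover 7; path=4>7; order=4,6,7
step 4: discover 5; path=4>7>5; order=4,6,7,5
step 5: discover 0; path=4>7>5>0; order=4,6,7,5,0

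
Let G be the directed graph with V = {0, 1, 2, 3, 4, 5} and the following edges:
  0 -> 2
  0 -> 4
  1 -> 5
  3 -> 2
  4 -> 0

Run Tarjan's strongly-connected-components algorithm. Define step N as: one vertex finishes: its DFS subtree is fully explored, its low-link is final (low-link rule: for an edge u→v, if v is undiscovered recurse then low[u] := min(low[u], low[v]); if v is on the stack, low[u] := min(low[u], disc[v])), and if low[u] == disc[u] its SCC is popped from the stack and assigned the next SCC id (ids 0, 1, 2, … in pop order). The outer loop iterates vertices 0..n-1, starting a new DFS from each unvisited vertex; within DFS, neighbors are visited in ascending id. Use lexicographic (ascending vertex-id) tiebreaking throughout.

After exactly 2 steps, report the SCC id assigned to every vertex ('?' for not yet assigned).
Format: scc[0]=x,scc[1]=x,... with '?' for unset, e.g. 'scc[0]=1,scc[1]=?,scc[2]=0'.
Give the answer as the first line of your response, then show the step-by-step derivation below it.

scc[0]=?,scc[1]=?,scc[2]=0,scc[3]=?,scc[4]=?,scc[5]=?

step 1: low=(low[0]=0,low[1]=?,low[2]=1,low[3]=?,low[4]=?,low[5]=?); scc=(scc[0]=?,scc[1]=?,scc[2]=0,scc[3]=?,scc[4]=?,scc[5]=?)
step 2: low=(low[0]=0,low[1]=?,low[2]=1,low[3]=?,low[4]=0,low[5]=?); scc=(scc[0]=?,scc[1]=?,scc[2]=0,scc[3]=?,scc[4]=?,scc[5]=?)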